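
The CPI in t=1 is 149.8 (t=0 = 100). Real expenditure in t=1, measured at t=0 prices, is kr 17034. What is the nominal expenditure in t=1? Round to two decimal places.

Nominal = Real × (Index/100) = 17034 × (149.8/100)
        = 17034 × 1.498 = 25516.9320

25516.93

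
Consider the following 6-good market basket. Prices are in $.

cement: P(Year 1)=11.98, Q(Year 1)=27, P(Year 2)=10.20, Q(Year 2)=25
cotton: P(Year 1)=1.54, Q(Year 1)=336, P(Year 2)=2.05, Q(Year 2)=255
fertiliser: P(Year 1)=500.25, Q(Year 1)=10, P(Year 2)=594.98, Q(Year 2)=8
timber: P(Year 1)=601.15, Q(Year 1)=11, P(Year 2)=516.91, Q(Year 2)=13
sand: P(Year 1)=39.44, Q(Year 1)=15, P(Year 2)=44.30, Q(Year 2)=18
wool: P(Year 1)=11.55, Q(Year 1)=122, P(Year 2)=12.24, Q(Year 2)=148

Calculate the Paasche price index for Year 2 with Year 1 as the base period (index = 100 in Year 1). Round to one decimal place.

Paasche price index uses current-period quantities as weights.
ΣP(Year 2)·Q(Year 2) = 10.20×25 + 2.05×255 + 594.98×8 + 516.91×13 + 44.30×18 + 12.24×148 = 255 + 522.75 + 4759.84 + 6719.83 + 797.4 + 1811.52 = 14866.34
ΣP(Year 1)·Q(Year 2) = 11.98×25 + 1.54×255 + 500.25×8 + 601.15×13 + 39.44×18 + 11.55×148 = 299.5 + 392.7 + 4002 + 7814.95 + 709.92 + 1709.4 = 14928.47
Index = 14866.34 / 14928.47 × 100 = 99.5838

99.6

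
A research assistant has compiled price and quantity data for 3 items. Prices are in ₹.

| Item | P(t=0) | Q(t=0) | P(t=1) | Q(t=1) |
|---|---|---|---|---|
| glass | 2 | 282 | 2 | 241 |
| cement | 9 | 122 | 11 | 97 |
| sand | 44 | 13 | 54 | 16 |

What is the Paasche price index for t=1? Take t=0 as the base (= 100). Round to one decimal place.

117.2

Paasche price index uses current-period quantities as weights.
ΣP(t=1)·Q(t=1) = 2×241 + 11×97 + 54×16 = 482 + 1067 + 864 = 2413
ΣP(t=0)·Q(t=1) = 2×241 + 9×97 + 44×16 = 482 + 873 + 704 = 2059
Index = 2413 / 2059 × 100 = 117.1928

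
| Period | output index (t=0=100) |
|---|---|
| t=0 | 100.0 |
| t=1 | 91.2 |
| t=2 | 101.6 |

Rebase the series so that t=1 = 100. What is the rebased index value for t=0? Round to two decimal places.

Rebased(t=0) = 100.0 / 91.2 × 100 = 109.6491

109.65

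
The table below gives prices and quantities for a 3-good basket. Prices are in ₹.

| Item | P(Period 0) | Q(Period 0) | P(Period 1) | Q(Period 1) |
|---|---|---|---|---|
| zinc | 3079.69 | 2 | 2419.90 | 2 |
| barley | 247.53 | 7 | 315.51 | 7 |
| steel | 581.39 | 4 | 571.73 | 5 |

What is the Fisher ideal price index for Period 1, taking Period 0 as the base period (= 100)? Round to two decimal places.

91.55

Laspeyres component (base-period weights):
ΣP(Period 1)Q(Period 0) = 2419.90×2 + 315.51×7 + 571.73×4 = 4839.8 + 2208.57 + 2286.92 = 9335.29
ΣP(Period 0)Q(Period 0) = 3079.69×2 + 247.53×7 + 581.39×4 = 6159.38 + 1732.71 + 2325.56 = 10217.65
L = 9335.29 / 10217.65 × 100 = 91.3644
Paasche component (current-period weights):
ΣP(Period 1)Q(Period 1) = 2419.90×2 + 315.51×7 + 571.73×5 = 4839.8 + 2208.57 + 2858.65 = 9907.02
ΣP(Period 0)Q(Period 1) = 3079.69×2 + 247.53×7 + 581.39×5 = 6159.38 + 1732.71 + 2906.95 = 10799.04
P = 9907.02 / 10799.04 × 100 = 91.7398
Fisher = √(L × P) = √(91.3644 × 91.7398) = 91.5519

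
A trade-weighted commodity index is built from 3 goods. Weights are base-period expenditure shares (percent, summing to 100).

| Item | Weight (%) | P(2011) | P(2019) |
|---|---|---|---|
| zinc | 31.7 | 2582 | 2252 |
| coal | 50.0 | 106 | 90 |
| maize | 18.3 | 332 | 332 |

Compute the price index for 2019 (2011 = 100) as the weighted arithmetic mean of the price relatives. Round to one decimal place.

88.4

zinc: 31.7 × (2252/2582) = 31.7 × 0.872192 = 27.6485
coal: 50.0 × (90/106) = 50.0 × 0.849057 = 42.4528
maize: 18.3 × (332/332) = 18.3 × 1.000000 = 18.3000
Index = Σ wᵢ·(p₁ᵢ/p₀ᵢ) = 27.6485 + 42.4528 + 18.3000 = 88.4013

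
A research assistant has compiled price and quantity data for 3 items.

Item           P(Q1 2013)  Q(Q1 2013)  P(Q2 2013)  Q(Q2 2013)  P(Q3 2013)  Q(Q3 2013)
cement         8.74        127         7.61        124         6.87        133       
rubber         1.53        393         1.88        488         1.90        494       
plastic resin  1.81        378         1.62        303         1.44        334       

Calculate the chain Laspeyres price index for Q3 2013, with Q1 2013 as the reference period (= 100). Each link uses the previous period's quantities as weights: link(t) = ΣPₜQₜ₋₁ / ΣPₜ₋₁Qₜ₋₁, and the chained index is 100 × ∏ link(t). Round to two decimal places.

91.14

Link Q1 2013→Q2 2013:
ΣP(Q2 2013)Q(Q1 2013) = 7.61×127 + 1.88×393 + 1.62×378 = 966.47 + 738.84 + 612.36 = 2317.67
ΣP(Q1 2013)Q(Q1 2013) = 8.74×127 + 1.53×393 + 1.81×378 = 1109.98 + 601.29 + 684.18 = 2395.45
link = 2317.67/2395.45 = 0.967530
Link Q2 2013→Q3 2013:
ΣP(Q3 2013)Q(Q2 2013) = 6.87×124 + 1.90×488 + 1.44×303 = 851.88 + 927.2 + 436.32 = 2215.4
ΣP(Q2 2013)Q(Q2 2013) = 7.61×124 + 1.88×488 + 1.62×303 = 943.64 + 917.44 + 490.86 = 2351.94
link = 2215.4/2351.94 = 0.941946
Chained index = 100 × 0.967530 × 0.941946 = 91.1361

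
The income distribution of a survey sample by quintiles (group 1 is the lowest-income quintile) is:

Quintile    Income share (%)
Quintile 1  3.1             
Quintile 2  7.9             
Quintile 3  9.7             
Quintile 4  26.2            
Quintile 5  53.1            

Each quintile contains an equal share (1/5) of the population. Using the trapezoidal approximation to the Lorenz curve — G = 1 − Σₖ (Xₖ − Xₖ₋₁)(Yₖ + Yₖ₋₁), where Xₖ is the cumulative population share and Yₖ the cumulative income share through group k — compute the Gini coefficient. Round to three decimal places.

0.473

Cumulative income shares Yₖ: 0.0310, 0.1100, 0.2070, 0.4690, 1.0000
Σ (Xₖ−Xₖ₋₁)(Yₖ+Yₖ₋₁) = (1/5)(0.0310+0.0000) + (1/5)(0.1100+0.0310) + (1/5)(0.2070+0.1100) + (1/5)(0.4690+0.2070) + (1/5)(1.0000+0.4690)
  = 0.0062 + 0.0282 + 0.0634 + 0.1352 + 0.2938 = 0.5268
G = 1 − 0.5268 = 0.4732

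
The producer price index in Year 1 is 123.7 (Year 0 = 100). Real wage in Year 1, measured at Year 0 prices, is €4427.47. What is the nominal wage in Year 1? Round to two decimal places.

Nominal = Real × (Index/100) = 4427.47 × (123.7/100)
        = 4427.47 × 1.237 = 5476.7804

5476.78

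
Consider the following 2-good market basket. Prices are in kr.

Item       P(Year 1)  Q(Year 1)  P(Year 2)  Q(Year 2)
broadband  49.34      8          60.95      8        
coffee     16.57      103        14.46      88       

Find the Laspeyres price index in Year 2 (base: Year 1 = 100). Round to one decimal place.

Laspeyres price index uses base-period quantities as weights.
ΣP(Year 2)·Q(Year 1) = 60.95×8 + 14.46×103 = 487.6 + 1489.38 = 1976.98
ΣP(Year 1)·Q(Year 1) = 49.34×8 + 16.57×103 = 394.72 + 1706.71 = 2101.43
Index = 1976.98 / 2101.43 × 100 = 94.0778

94.1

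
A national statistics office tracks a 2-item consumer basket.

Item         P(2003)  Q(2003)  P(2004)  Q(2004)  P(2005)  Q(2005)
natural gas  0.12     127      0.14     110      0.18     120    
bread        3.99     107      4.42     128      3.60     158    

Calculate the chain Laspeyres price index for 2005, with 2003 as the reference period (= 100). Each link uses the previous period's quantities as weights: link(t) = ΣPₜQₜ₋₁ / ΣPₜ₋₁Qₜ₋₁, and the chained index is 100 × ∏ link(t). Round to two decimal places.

Link 2003→2004:
ΣP(2004)Q(2003) = 0.14×127 + 4.42×107 = 17.78 + 472.94 = 490.72
ΣP(2003)Q(2003) = 0.12×127 + 3.99×107 = 15.24 + 426.93 = 442.17
link = 490.72/442.17 = 1.109799
Link 2004→2005:
ΣP(2005)Q(2004) = 0.18×110 + 3.60×128 = 19.8 + 460.8 = 480.6
ΣP(2004)Q(2004) = 0.14×110 + 4.42×128 = 15.4 + 565.76 = 581.16
link = 480.6/581.16 = 0.826967
Chained index = 100 × 1.109799 × 0.826967 = 91.7767

91.78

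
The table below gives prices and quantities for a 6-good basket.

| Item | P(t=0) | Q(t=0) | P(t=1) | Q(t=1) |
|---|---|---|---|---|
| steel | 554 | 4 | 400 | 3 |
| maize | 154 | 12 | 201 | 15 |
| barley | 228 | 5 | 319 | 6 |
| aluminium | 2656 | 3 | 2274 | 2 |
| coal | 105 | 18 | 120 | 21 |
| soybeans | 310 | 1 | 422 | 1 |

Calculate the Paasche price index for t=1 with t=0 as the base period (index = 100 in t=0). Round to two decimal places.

103.43

Paasche price index uses current-period quantities as weights.
ΣP(t=1)·Q(t=1) = 400×3 + 201×15 + 319×6 + 2274×2 + 120×21 + 422×1 = 1200 + 3015 + 1914 + 4548 + 2520 + 422 = 13619
ΣP(t=0)·Q(t=1) = 554×3 + 154×15 + 228×6 + 2656×2 + 105×21 + 310×1 = 1662 + 2310 + 1368 + 5312 + 2205 + 310 = 13167
Index = 13619 / 13167 × 100 = 103.4328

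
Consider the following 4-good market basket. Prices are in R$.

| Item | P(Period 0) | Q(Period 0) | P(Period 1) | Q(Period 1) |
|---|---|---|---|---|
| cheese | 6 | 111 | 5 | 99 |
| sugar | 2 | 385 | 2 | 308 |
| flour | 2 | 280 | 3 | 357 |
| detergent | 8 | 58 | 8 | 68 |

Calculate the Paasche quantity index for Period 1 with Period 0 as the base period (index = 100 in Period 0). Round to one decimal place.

Paasche quantity index uses current-period prices as weights.
ΣP(Period 1)·Q(Period 1) = 5×99 + 2×308 + 3×357 + 8×68 = 495 + 616 + 1071 + 544 = 2726
ΣP(Period 1)·Q(Period 0) = 5×111 + 2×385 + 3×280 + 8×58 = 555 + 770 + 840 + 464 = 2629
Index = 2726 / 2629 × 100 = 103.6896

103.7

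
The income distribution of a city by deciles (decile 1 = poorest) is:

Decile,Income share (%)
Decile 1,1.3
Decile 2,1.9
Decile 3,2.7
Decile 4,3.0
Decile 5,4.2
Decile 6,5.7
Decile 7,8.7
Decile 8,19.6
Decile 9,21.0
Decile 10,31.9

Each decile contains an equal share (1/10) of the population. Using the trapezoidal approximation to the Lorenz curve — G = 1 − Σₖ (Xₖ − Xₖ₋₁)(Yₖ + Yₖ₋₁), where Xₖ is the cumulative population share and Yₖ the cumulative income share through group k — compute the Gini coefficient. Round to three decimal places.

0.512

Cumulative income shares Yₖ: 0.0130, 0.0320, 0.0590, 0.0890, 0.1310, 0.1880, 0.2750, 0.4710, 0.6810, 1.0000
Σ (Xₖ−Xₖ₋₁)(Yₖ+Yₖ₋₁) = (1/10)(0.0130+0.0000) + (1/10)(0.0320+0.0130) + (1/10)(0.0590+0.0320) + (1/10)(0.0890+0.0590) + (1/10)(0.1310+0.0890) + (1/10)(0.1880+0.1310) + (1/10)(0.2750+0.1880) + (1/10)(0.4710+0.2750) + (1/10)(0.6810+0.4710) + (1/10)(1.0000+0.6810)
  = 0.0013 + 0.0045 + 0.0091 + 0.0148 + 0.0220 + 0.0319 + 0.0463 + 0.0746 + 0.1152 + 0.1681 = 0.4878
G = 1 − 0.4878 = 0.5122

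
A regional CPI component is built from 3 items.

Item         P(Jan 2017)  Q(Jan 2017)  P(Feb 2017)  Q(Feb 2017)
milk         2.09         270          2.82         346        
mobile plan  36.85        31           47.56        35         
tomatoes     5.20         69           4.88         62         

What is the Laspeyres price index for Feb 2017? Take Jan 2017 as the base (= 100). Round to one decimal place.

Laspeyres price index uses base-period quantities as weights.
ΣP(Feb 2017)·Q(Jan 2017) = 2.82×270 + 47.56×31 + 4.88×69 = 761.4 + 1474.36 + 336.72 = 2572.48
ΣP(Jan 2017)·Q(Jan 2017) = 2.09×270 + 36.85×31 + 5.20×69 = 564.3 + 1142.35 + 358.8 = 2065.45
Index = 2572.48 / 2065.45 × 100 = 124.5482

124.5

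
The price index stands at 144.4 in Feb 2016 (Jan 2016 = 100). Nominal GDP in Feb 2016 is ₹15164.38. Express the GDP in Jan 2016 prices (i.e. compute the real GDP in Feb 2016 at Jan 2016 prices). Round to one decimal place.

10501.6

Real = Nominal ÷ (Index/100) = 15164.38 ÷ (144.4/100)
     = 15164.38 ÷ 1.444 = 10501.6482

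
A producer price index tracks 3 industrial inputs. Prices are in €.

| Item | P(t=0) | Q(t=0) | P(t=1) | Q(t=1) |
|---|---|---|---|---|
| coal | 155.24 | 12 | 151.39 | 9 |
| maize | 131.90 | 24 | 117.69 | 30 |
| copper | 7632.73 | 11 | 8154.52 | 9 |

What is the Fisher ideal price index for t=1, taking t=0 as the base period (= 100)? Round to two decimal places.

105.87

Laspeyres component (base-period weights):
ΣP(t=1)Q(t=0) = 151.39×12 + 117.69×24 + 8154.52×11 = 1816.68 + 2824.56 + 89699.72 = 94340.96
ΣP(t=0)Q(t=0) = 155.24×12 + 131.90×24 + 7632.73×11 = 1862.88 + 3165.6 + 83960.03 = 88988.51
L = 94340.96 / 88988.51 × 100 = 106.0148
Paasche component (current-period weights):
ΣP(t=1)Q(t=1) = 151.39×9 + 117.69×30 + 8154.52×9 = 1362.51 + 3530.7 + 73390.68 = 78283.89
ΣP(t=0)Q(t=1) = 155.24×9 + 131.90×30 + 7632.73×9 = 1397.16 + 3957 + 68694.57 = 74048.73
P = 78283.89 / 74048.73 × 100 = 105.7194
Fisher = √(L × P) = √(106.0148 × 105.7194) = 105.8670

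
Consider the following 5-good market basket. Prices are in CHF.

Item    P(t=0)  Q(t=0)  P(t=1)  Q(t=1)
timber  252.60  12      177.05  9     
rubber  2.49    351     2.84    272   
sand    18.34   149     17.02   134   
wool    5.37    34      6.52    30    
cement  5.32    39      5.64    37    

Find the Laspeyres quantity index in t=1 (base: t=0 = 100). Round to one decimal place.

Laspeyres quantity index uses base-period prices as weights.
ΣP(t=0)·Q(t=1) = 252.60×9 + 2.49×272 + 18.34×134 + 5.37×30 + 5.32×37 = 2273.4 + 677.28 + 2457.56 + 161.1 + 196.84 = 5766.18
ΣP(t=0)·Q(t=0) = 252.60×12 + 2.49×351 + 18.34×149 + 5.37×34 + 5.32×39 = 3031.2 + 873.99 + 2732.66 + 182.58 + 207.48 = 7027.91
Index = 5766.18 / 7027.91 × 100 = 82.0469

82.0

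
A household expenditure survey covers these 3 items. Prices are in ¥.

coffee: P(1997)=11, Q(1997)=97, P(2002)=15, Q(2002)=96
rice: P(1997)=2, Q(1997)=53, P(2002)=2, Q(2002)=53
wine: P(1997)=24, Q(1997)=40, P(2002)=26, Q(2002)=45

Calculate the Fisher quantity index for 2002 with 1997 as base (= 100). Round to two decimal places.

104.77

Laspeyres component (base-period weights):
ΣP(1997)Q(2002) = 11×96 + 2×53 + 24×45 = 1056 + 106 + 1080 = 2242
ΣP(1997)Q(1997) = 11×97 + 2×53 + 24×40 = 1067 + 106 + 960 = 2133
L = 2242 / 2133 × 100 = 105.1102
Paasche component (current-period weights):
ΣP(2002)Q(2002) = 15×96 + 2×53 + 26×45 = 1440 + 106 + 1170 = 2716
ΣP(2002)Q(1997) = 15×97 + 2×53 + 26×40 = 1455 + 106 + 1040 = 2601
P = 2716 / 2601 × 100 = 104.4214
Fisher = √(L × P) = √(105.1102 × 104.4214) = 104.7652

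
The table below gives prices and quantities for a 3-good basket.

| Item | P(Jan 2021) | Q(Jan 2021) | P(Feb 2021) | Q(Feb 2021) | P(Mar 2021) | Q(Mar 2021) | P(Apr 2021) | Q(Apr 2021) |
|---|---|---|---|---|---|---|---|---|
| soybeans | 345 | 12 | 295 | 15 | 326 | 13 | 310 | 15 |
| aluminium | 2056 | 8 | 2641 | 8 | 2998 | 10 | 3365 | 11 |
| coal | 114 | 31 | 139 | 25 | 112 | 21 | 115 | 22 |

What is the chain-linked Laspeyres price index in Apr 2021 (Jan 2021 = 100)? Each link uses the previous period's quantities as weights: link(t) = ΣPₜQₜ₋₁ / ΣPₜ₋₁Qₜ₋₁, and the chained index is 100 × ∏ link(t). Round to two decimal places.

143.71

Link Jan 2021→Feb 2021:
ΣP(Feb 2021)Q(Jan 2021) = 295×12 + 2641×8 + 139×31 = 3540 + 21128 + 4309 = 28977
ΣP(Jan 2021)Q(Jan 2021) = 345×12 + 2056×8 + 114×31 = 4140 + 16448 + 3534 = 24122
link = 28977/24122 = 1.201269
Link Feb 2021→Mar 2021:
ΣP(Mar 2021)Q(Feb 2021) = 326×15 + 2998×8 + 112×25 = 4890 + 23984 + 2800 = 31674
ΣP(Feb 2021)Q(Feb 2021) = 295×15 + 2641×8 + 139×25 = 4425 + 21128 + 3475 = 29028
link = 31674/29028 = 1.091153
Link Mar 2021→Apr 2021:
ΣP(Apr 2021)Q(Mar 2021) = 310×13 + 3365×10 + 115×21 = 4030 + 33650 + 2415 = 40095
ΣP(Mar 2021)Q(Mar 2021) = 326×13 + 2998×10 + 112×21 = 4238 + 29980 + 2352 = 36570
link = 40095/36570 = 1.096390
Chained index = 100 × 1.201269 × 1.091153 × 1.096390 = 143.7114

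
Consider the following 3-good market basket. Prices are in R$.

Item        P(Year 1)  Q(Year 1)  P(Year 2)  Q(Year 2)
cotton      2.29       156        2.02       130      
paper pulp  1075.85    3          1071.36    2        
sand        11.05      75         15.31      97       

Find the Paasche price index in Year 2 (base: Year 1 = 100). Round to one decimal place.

Paasche price index uses current-period quantities as weights.
ΣP(Year 2)·Q(Year 2) = 2.02×130 + 1071.36×2 + 15.31×97 = 262.6 + 2142.72 + 1485.07 = 3890.39
ΣP(Year 1)·Q(Year 2) = 2.29×130 + 1075.85×2 + 11.05×97 = 297.7 + 2151.7 + 1071.85 = 3521.25
Index = 3890.39 / 3521.25 × 100 = 110.4832

110.5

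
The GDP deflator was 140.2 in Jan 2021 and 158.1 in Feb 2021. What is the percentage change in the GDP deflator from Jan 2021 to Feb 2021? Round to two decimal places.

Change = (158.1 − 140.2) / 140.2 × 100
       = 17.9 / 140.2 × 100 = 12.7675%

12.77%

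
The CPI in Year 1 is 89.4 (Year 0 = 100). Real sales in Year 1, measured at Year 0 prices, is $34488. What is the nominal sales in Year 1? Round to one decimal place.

Nominal = Real × (Index/100) = 34488 × (89.4/100)
        = 34488 × 0.894 = 30832.2720

30832.3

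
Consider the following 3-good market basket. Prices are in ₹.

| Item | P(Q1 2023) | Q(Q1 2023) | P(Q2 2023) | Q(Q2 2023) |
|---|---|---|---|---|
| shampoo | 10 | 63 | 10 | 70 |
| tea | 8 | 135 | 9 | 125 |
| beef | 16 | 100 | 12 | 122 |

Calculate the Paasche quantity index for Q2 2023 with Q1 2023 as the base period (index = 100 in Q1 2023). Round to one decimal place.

108.0

Paasche quantity index uses current-period prices as weights.
ΣP(Q2 2023)·Q(Q2 2023) = 10×70 + 9×125 + 12×122 = 700 + 1125 + 1464 = 3289
ΣP(Q2 2023)·Q(Q1 2023) = 10×63 + 9×135 + 12×100 = 630 + 1215 + 1200 = 3045
Index = 3289 / 3045 × 100 = 108.0131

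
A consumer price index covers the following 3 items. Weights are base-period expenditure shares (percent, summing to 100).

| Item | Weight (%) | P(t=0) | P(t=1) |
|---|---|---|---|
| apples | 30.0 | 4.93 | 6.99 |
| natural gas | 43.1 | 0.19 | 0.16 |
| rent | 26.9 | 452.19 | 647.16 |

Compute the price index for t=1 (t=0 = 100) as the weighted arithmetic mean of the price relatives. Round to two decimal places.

apples: 30.0 × (6.99/4.93) = 30.0 × 1.417850 = 42.5355
natural gas: 43.1 × (0.16/0.19) = 43.1 × 0.842105 = 36.2947
rent: 26.9 × (647.16/452.19) = 26.9 × 1.431168 = 38.4984
Index = Σ wᵢ·(p₁ᵢ/p₀ᵢ) = 42.5355 + 36.2947 + 38.4984 = 117.3287

117.33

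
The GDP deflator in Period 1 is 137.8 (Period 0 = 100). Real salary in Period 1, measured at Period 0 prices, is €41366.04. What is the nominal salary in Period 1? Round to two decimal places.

Nominal = Real × (Index/100) = 41366.04 × (137.8/100)
        = 41366.04 × 1.378 = 57002.4031

57002.40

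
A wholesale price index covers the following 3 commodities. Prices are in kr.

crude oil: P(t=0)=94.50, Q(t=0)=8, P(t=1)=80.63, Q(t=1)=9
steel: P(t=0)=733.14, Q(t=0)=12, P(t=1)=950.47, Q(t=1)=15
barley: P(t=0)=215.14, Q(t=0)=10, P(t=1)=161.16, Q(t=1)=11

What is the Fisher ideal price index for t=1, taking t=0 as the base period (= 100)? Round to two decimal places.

Laspeyres component (base-period weights):
ΣP(t=1)Q(t=0) = 80.63×8 + 950.47×12 + 161.16×10 = 645.04 + 11405.64 + 1611.6 = 13662.28
ΣP(t=0)Q(t=0) = 94.50×8 + 733.14×12 + 215.14×10 = 756 + 8797.68 + 2151.4 = 11705.08
L = 13662.28 / 11705.08 × 100 = 116.7209
Paasche component (current-period weights):
ΣP(t=1)Q(t=1) = 80.63×9 + 950.47×15 + 161.16×11 = 725.67 + 14257.05 + 1772.76 = 16755.48
ΣP(t=0)Q(t=1) = 94.50×9 + 733.14×15 + 215.14×11 = 850.5 + 10997.1 + 2366.54 = 14214.14
P = 16755.48 / 14214.14 × 100 = 117.8790
Fisher = √(L × P) = √(116.7209 × 117.8790) = 117.2985

117.30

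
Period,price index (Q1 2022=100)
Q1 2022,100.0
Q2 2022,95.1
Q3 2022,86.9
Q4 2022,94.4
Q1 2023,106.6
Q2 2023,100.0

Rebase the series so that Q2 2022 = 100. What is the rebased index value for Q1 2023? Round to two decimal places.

Rebased(Q1 2023) = 106.6 / 95.1 × 100 = 112.0925

112.09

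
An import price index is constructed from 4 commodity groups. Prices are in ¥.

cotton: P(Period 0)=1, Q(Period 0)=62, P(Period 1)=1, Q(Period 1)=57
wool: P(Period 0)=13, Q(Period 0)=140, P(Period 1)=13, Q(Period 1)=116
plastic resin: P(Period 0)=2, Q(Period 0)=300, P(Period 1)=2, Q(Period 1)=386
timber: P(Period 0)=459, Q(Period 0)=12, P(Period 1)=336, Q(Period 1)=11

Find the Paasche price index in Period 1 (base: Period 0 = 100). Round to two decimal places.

81.68

Paasche price index uses current-period quantities as weights.
ΣP(Period 1)·Q(Period 1) = 1×57 + 13×116 + 2×386 + 336×11 = 57 + 1508 + 772 + 3696 = 6033
ΣP(Period 0)·Q(Period 1) = 1×57 + 13×116 + 2×386 + 459×11 = 57 + 1508 + 772 + 5049 = 7386
Index = 6033 / 7386 × 100 = 81.6816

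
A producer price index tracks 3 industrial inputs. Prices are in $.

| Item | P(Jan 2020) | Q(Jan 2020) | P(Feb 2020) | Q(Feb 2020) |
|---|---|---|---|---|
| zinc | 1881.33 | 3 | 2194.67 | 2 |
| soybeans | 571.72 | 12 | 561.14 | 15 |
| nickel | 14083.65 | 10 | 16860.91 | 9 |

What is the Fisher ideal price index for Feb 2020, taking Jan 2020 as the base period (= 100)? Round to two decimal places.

118.47

Laspeyres component (base-period weights):
ΣP(Feb 2020)Q(Jan 2020) = 2194.67×3 + 561.14×12 + 16860.91×10 = 6584.01 + 6733.68 + 168609.1 = 181926.79
ΣP(Jan 2020)Q(Jan 2020) = 1881.33×3 + 571.72×12 + 14083.65×10 = 5643.99 + 6860.64 + 140836.5 = 153341.13
L = 181926.79 / 153341.13 × 100 = 118.6419
Paasche component (current-period weights):
ΣP(Feb 2020)Q(Feb 2020) = 2194.67×2 + 561.14×15 + 16860.91×9 = 4389.34 + 8417.1 + 151748.19 = 164554.63
ΣP(Jan 2020)Q(Feb 2020) = 1881.33×2 + 571.72×15 + 14083.65×9 = 3762.66 + 8575.8 + 126752.85 = 139091.31
P = 164554.63 / 139091.31 × 100 = 118.3069
Fisher = √(L × P) = √(118.6419 × 118.3069) = 118.4743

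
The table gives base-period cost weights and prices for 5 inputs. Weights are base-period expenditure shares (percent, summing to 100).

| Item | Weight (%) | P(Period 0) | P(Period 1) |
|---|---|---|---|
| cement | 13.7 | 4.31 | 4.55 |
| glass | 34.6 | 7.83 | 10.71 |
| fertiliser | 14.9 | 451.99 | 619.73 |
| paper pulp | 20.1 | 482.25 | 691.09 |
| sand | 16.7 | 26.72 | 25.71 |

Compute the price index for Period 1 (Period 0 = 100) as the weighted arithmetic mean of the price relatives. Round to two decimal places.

127.09

cement: 13.7 × (4.55/4.31) = 13.7 × 1.055684 = 14.4629
glass: 34.6 × (10.71/7.83) = 34.6 × 1.367816 = 47.3264
fertiliser: 14.9 × (619.73/451.99) = 14.9 × 1.371114 = 20.4296
paper pulp: 20.1 × (691.09/482.25) = 20.1 × 1.433053 = 28.8044
sand: 16.7 × (25.71/26.72) = 16.7 × 0.962201 = 16.0688
Index = Σ wᵢ·(p₁ᵢ/p₀ᵢ) = 14.4629 + 47.3264 + 20.4296 + 28.8044 + 16.0688 = 127.0920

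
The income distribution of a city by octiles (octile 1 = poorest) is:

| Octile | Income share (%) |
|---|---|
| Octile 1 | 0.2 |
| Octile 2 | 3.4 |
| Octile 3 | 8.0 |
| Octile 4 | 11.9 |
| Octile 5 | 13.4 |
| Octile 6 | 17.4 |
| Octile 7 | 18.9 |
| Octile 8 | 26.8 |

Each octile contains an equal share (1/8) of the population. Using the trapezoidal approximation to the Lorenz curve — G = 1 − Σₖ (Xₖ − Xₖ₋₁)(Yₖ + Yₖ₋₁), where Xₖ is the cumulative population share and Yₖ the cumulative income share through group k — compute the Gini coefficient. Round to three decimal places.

Cumulative income shares Yₖ: 0.0020, 0.0360, 0.1160, 0.2350, 0.3690, 0.5430, 0.7320, 1.0000
Σ (Xₖ−Xₖ₋₁)(Yₖ+Yₖ₋₁) = (1/8)(0.0020+0.0000) + (1/8)(0.0360+0.0020) + (1/8)(0.1160+0.0360) + (1/8)(0.2350+0.1160) + (1/8)(0.3690+0.2350) + (1/8)(0.5430+0.3690) + (1/8)(0.7320+0.5430) + (1/8)(1.0000+0.7320)
  = 0.0003 + 0.0048 + 0.0190 + 0.0439 + 0.0755 + 0.1140 + 0.1594 + 0.2165 = 0.6332
G = 1 − 0.6332 = 0.3668

0.367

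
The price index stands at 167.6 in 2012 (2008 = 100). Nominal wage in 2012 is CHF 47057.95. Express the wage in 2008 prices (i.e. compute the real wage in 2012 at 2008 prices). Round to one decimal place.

28077.5

Real = Nominal ÷ (Index/100) = 47057.95 ÷ (167.6/100)
     = 47057.95 ÷ 1.676 = 28077.5358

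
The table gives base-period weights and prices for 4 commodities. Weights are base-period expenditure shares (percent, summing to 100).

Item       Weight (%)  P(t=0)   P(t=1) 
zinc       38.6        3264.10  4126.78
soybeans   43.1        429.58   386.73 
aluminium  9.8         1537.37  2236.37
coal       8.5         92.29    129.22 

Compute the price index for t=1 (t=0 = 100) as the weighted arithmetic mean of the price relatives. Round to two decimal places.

113.76

zinc: 38.6 × (4126.78/3264.10) = 38.6 × 1.264293 = 48.8017
soybeans: 43.1 × (386.73/429.58) = 43.1 × 0.900251 = 38.8008
aluminium: 9.8 × (2236.37/1537.37) = 9.8 × 1.454673 = 14.2558
coal: 8.5 × (129.22/92.29) = 8.5 × 1.400152 = 11.9013
Index = Σ wᵢ·(p₁ᵢ/p₀ᵢ) = 48.8017 + 38.8008 + 14.2558 + 11.9013 = 113.7596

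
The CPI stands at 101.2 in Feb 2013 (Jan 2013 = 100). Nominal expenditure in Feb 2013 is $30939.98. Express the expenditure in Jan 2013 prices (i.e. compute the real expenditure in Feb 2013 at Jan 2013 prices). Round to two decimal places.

30573.10

Real = Nominal ÷ (Index/100) = 30939.98 ÷ (101.2/100)
     = 30939.98 ÷ 1.012 = 30573.1028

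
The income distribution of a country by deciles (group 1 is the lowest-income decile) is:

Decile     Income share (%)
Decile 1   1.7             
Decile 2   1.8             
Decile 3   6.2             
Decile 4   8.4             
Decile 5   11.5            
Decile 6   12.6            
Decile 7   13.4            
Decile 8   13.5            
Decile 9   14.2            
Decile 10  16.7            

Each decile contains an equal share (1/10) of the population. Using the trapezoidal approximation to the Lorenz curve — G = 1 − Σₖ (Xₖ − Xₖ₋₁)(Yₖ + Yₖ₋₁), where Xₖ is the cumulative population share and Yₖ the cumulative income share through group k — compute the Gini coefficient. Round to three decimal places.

0.274

Cumulative income shares Yₖ: 0.0170, 0.0350, 0.0970, 0.1810, 0.2960, 0.4220, 0.5560, 0.6910, 0.8330, 1.0000
Σ (Xₖ−Xₖ₋₁)(Yₖ+Yₖ₋₁) = (1/10)(0.0170+0.0000) + (1/10)(0.0350+0.0170) + (1/10)(0.0970+0.0350) + (1/10)(0.1810+0.0970) + (1/10)(0.2960+0.1810) + (1/10)(0.4220+0.2960) + (1/10)(0.5560+0.4220) + (1/10)(0.6910+0.5560) + (1/10)(0.8330+0.6910) + (1/10)(1.0000+0.8330)
  = 0.0017 + 0.0052 + 0.0132 + 0.0278 + 0.0477 + 0.0718 + 0.0978 + 0.1247 + 0.1524 + 0.1833 = 0.7256
G = 1 − 0.7256 = 0.2744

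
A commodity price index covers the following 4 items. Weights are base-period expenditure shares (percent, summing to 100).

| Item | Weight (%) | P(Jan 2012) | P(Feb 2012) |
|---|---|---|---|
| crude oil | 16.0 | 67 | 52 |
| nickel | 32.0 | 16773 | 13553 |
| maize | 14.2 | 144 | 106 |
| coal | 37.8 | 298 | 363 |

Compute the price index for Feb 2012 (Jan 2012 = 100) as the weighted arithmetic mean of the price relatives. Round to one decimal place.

94.8

crude oil: 16.0 × (52/67) = 16.0 × 0.776119 = 12.4179
nickel: 32.0 × (13553/16773) = 32.0 × 0.808025 = 25.8568
maize: 14.2 × (106/144) = 14.2 × 0.736111 = 10.4528
coal: 37.8 × (363/298) = 37.8 × 1.218121 = 46.0450
Index = Σ wᵢ·(p₁ᵢ/p₀ᵢ) = 12.4179 + 25.8568 + 10.4528 + 46.0450 = 94.7724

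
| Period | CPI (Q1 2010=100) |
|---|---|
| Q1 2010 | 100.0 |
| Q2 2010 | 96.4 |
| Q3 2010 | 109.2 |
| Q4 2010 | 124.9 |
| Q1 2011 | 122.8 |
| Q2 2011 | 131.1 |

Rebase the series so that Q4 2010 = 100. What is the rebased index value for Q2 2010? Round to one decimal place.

77.2

Rebased(Q2 2010) = 96.4 / 124.9 × 100 = 77.1817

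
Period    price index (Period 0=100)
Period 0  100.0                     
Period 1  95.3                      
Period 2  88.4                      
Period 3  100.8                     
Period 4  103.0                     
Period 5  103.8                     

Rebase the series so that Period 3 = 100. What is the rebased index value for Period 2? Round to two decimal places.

Rebased(Period 2) = 88.4 / 100.8 × 100 = 87.6984

87.70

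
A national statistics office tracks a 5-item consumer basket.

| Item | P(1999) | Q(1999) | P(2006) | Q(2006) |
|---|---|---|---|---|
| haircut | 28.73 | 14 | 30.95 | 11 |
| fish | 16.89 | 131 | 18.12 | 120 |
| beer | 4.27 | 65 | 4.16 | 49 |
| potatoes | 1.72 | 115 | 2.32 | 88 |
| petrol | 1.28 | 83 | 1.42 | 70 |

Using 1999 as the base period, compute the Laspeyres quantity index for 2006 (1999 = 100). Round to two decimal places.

87.38

Laspeyres quantity index uses base-period prices as weights.
ΣP(1999)·Q(2006) = 28.73×11 + 16.89×120 + 4.27×49 + 1.72×88 + 1.28×70 = 316.03 + 2026.8 + 209.23 + 151.36 + 89.6 = 2793.02
ΣP(1999)·Q(1999) = 28.73×14 + 16.89×131 + 4.27×65 + 1.72×115 + 1.28×83 = 402.22 + 2212.59 + 277.55 + 197.8 + 106.24 = 3196.4
Index = 2793.02 / 3196.4 × 100 = 87.3802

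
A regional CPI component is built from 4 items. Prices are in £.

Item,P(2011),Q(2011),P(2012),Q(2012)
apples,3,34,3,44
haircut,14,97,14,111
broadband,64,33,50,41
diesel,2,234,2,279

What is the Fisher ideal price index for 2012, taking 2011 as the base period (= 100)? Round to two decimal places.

Laspeyres component (base-period weights):
ΣP(2012)Q(2011) = 3×34 + 14×97 + 50×33 + 2×234 = 102 + 1358 + 1650 + 468 = 3578
ΣP(2011)Q(2011) = 3×34 + 14×97 + 64×33 + 2×234 = 102 + 1358 + 2112 + 468 = 4040
L = 3578 / 4040 × 100 = 88.5644
Paasche component (current-period weights):
ΣP(2012)Q(2012) = 3×44 + 14×111 + 50×41 + 2×279 = 132 + 1554 + 2050 + 558 = 4294
ΣP(2011)Q(2012) = 3×44 + 14×111 + 64×41 + 2×279 = 132 + 1554 + 2624 + 558 = 4868
P = 4294 / 4868 × 100 = 88.2087
Fisher = √(L × P) = √(88.5644 × 88.2087) = 88.3864

88.39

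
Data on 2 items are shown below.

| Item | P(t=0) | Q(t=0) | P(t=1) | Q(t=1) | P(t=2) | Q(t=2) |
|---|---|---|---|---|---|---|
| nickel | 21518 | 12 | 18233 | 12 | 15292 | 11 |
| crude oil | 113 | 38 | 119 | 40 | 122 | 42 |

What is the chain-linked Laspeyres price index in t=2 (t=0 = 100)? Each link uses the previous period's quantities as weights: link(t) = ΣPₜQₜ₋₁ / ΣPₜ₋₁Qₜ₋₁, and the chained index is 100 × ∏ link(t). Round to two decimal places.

Link t=0→t=1:
ΣP(t=1)Q(t=0) = 18233×12 + 119×38 = 218796 + 4522 = 223318
ΣP(t=0)Q(t=0) = 21518×12 + 113×38 = 258216 + 4294 = 262510
link = 223318/262510 = 0.850703
Link t=1→t=2:
ΣP(t=2)Q(t=1) = 15292×12 + 122×40 = 183504 + 4880 = 188384
ΣP(t=1)Q(t=1) = 18233×12 + 119×40 = 218796 + 4760 = 223556
link = 188384/223556 = 0.842670
Chained index = 100 × 0.850703 × 0.842670 = 71.6862

71.69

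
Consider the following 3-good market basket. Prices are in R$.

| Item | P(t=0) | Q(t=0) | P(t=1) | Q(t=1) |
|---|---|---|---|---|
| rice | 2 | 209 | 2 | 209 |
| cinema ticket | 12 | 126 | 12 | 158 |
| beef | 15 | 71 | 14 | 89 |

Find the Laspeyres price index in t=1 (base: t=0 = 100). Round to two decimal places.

Laspeyres price index uses base-period quantities as weights.
ΣP(t=1)·Q(t=0) = 2×209 + 12×126 + 14×71 = 418 + 1512 + 994 = 2924
ΣP(t=0)·Q(t=0) = 2×209 + 12×126 + 15×71 = 418 + 1512 + 1065 = 2995
Index = 2924 / 2995 × 100 = 97.6294

97.63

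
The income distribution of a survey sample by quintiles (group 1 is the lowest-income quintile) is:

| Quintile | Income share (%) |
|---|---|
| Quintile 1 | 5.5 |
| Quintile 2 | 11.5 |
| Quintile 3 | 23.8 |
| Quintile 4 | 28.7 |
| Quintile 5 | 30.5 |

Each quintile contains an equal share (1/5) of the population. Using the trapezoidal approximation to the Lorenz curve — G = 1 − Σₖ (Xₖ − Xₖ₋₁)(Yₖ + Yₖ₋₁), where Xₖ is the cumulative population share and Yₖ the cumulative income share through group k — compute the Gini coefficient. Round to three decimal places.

Cumulative income shares Yₖ: 0.0550, 0.1700, 0.4080, 0.6950, 1.0000
Σ (Xₖ−Xₖ₋₁)(Yₖ+Yₖ₋₁) = (1/5)(0.0550+0.0000) + (1/5)(0.1700+0.0550) + (1/5)(0.4080+0.1700) + (1/5)(0.6950+0.4080) + (1/5)(1.0000+0.6950)
  = 0.0110 + 0.0450 + 0.1156 + 0.2206 + 0.3390 = 0.7312
G = 1 − 0.7312 = 0.2688

0.269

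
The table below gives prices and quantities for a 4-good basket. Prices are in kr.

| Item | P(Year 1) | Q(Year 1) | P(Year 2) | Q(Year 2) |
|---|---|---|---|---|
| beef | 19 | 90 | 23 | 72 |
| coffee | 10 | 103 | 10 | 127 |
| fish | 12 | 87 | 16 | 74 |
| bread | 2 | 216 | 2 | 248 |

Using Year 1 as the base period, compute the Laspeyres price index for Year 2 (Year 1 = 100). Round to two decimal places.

116.79

Laspeyres price index uses base-period quantities as weights.
ΣP(Year 2)·Q(Year 1) = 23×90 + 10×103 + 16×87 + 2×216 = 2070 + 1030 + 1392 + 432 = 4924
ΣP(Year 1)·Q(Year 1) = 19×90 + 10×103 + 12×87 + 2×216 = 1710 + 1030 + 1044 + 432 = 4216
Index = 4924 / 4216 × 100 = 116.7932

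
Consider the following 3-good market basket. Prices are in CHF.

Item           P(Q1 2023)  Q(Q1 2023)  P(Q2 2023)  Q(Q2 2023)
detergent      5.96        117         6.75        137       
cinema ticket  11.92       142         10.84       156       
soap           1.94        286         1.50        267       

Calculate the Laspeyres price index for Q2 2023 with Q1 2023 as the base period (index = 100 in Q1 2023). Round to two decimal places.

93.66

Laspeyres price index uses base-period quantities as weights.
ΣP(Q2 2023)·Q(Q1 2023) = 6.75×117 + 10.84×142 + 1.50×286 = 789.75 + 1539.28 + 429 = 2758.03
ΣP(Q1 2023)·Q(Q1 2023) = 5.96×117 + 11.92×142 + 1.94×286 = 697.32 + 1692.64 + 554.84 = 2944.8
Index = 2758.03 / 2944.8 × 100 = 93.6576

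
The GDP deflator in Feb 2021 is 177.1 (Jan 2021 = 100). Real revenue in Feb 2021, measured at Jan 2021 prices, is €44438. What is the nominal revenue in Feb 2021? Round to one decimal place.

78699.7

Nominal = Real × (Index/100) = 44438 × (177.1/100)
        = 44438 × 1.771 = 78699.6980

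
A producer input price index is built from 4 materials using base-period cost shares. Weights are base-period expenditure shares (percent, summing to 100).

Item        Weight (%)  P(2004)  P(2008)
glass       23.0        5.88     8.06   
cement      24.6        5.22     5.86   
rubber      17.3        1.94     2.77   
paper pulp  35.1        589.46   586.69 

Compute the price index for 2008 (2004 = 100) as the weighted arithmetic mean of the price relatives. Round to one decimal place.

118.8

glass: 23.0 × (8.06/5.88) = 23.0 × 1.370748 = 31.5272
cement: 24.6 × (5.86/5.22) = 24.6 × 1.122605 = 27.6161
rubber: 17.3 × (2.77/1.94) = 17.3 × 1.427835 = 24.7015
paper pulp: 35.1 × (586.69/589.46) = 35.1 × 0.995301 = 34.9351
Index = Σ wᵢ·(p₁ᵢ/p₀ᵢ) = 31.5272 + 27.6161 + 24.7015 + 34.9351 = 118.7799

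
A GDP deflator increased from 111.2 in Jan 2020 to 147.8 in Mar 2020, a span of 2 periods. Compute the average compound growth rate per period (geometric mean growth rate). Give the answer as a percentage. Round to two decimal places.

15.29%

Growth factor = (147.8/111.2)^(1/2) = (1.329137)^(1/2) = 1.152882
Growth rate = 1.152882 − 1 = 0.152882 = 15.2882%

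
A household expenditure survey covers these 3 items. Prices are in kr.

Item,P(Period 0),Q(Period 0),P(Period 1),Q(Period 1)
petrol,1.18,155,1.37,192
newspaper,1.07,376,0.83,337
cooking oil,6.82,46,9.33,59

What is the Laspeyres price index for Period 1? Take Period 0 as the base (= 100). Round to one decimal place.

106.1

Laspeyres price index uses base-period quantities as weights.
ΣP(Period 1)·Q(Period 0) = 1.37×155 + 0.83×376 + 9.33×46 = 212.35 + 312.08 + 429.18 = 953.61
ΣP(Period 0)·Q(Period 0) = 1.18×155 + 1.07×376 + 6.82×46 = 182.9 + 402.32 + 313.72 = 898.94
Index = 953.61 / 898.94 × 100 = 106.0816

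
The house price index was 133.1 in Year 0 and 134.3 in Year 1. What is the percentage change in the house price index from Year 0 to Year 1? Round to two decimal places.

0.90%

Change = (134.3 − 133.1) / 133.1 × 100
       = 1.2 / 133.1 × 100 = 0.9016%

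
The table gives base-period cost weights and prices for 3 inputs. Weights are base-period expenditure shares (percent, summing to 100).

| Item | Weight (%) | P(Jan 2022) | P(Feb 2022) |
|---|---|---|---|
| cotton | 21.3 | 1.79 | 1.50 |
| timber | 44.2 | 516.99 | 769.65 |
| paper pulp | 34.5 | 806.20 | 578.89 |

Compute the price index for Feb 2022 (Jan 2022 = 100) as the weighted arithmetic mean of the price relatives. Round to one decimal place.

108.4

cotton: 21.3 × (1.50/1.79) = 21.3 × 0.837989 = 17.8492
timber: 44.2 × (769.65/516.99) = 44.2 × 1.488714 = 65.8011
paper pulp: 34.5 × (578.89/806.20) = 34.5 × 0.718048 = 24.7726
Index = Σ wᵢ·(p₁ᵢ/p₀ᵢ) = 17.8492 + 65.8011 + 24.7726 = 108.4229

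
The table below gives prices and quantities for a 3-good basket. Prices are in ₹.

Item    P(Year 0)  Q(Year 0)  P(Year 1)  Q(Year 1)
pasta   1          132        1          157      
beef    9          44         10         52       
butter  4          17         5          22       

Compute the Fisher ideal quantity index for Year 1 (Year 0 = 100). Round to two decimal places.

Laspeyres component (base-period weights):
ΣP(Year 0)Q(Year 1) = 1×157 + 9×52 + 4×22 = 157 + 468 + 88 = 713
ΣP(Year 0)Q(Year 0) = 1×132 + 9×44 + 4×17 = 132 + 396 + 68 = 596
L = 713 / 596 × 100 = 119.6309
Paasche component (current-period weights):
ΣP(Year 1)Q(Year 1) = 1×157 + 10×52 + 5×22 = 157 + 520 + 110 = 787
ΣP(Year 1)Q(Year 0) = 1×132 + 10×44 + 5×17 = 132 + 440 + 85 = 657
P = 787 / 657 × 100 = 119.7869
Fisher = √(L × P) = √(119.6309 × 119.7869) = 119.7089

119.71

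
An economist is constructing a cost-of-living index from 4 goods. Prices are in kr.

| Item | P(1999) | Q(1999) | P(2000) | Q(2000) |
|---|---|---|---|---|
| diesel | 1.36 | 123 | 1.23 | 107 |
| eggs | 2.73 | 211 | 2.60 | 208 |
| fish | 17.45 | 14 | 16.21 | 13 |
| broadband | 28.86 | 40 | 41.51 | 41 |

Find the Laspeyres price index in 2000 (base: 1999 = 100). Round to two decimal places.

Laspeyres price index uses base-period quantities as weights.
ΣP(2000)·Q(1999) = 1.23×123 + 2.60×211 + 16.21×14 + 41.51×40 = 151.29 + 548.6 + 226.94 + 1660.4 = 2587.23
ΣP(1999)·Q(1999) = 1.36×123 + 2.73×211 + 17.45×14 + 28.86×40 = 167.28 + 576.03 + 244.3 + 1154.4 = 2142.01
Index = 2587.23 / 2142.01 × 100 = 120.7852

120.79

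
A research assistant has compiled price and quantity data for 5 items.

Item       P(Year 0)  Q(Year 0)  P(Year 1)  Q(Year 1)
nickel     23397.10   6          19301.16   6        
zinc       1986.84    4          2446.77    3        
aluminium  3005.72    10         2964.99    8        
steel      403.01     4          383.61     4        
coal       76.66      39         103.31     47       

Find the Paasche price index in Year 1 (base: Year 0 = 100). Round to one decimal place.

Paasche price index uses current-period quantities as weights.
ΣP(Year 1)·Q(Year 1) = 19301.16×6 + 2446.77×3 + 2964.99×8 + 383.61×4 + 103.31×47 = 115806.96 + 7340.31 + 23719.92 + 1534.44 + 4855.57 = 153257.2
ΣP(Year 0)·Q(Year 1) = 23397.10×6 + 1986.84×3 + 3005.72×8 + 403.01×4 + 76.66×47 = 140382.6 + 5960.52 + 24045.76 + 1612.04 + 3603.02 = 175603.94
Index = 153257.2 / 175603.94 × 100 = 87.2744

87.3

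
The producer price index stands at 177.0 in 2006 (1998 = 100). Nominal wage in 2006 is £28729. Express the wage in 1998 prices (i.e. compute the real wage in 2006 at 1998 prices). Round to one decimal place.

Real = Nominal ÷ (Index/100) = 28729 ÷ (177.0/100)
     = 28729 ÷ 1.770 = 16231.0734

16231.1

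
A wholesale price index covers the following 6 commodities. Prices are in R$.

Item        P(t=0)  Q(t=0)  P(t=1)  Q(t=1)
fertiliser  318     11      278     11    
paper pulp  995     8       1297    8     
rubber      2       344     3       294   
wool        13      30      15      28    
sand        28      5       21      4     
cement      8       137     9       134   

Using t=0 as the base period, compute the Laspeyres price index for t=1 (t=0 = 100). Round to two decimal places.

Laspeyres price index uses base-period quantities as weights.
ΣP(t=1)·Q(t=0) = 278×11 + 1297×8 + 3×344 + 15×30 + 21×5 + 9×137 = 3058 + 10376 + 1032 + 450 + 105 + 1233 = 16254
ΣP(t=0)·Q(t=0) = 318×11 + 995×8 + 2×344 + 13×30 + 28×5 + 8×137 = 3498 + 7960 + 688 + 390 + 140 + 1096 = 13772
Index = 16254 / 13772 × 100 = 118.0221

118.02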